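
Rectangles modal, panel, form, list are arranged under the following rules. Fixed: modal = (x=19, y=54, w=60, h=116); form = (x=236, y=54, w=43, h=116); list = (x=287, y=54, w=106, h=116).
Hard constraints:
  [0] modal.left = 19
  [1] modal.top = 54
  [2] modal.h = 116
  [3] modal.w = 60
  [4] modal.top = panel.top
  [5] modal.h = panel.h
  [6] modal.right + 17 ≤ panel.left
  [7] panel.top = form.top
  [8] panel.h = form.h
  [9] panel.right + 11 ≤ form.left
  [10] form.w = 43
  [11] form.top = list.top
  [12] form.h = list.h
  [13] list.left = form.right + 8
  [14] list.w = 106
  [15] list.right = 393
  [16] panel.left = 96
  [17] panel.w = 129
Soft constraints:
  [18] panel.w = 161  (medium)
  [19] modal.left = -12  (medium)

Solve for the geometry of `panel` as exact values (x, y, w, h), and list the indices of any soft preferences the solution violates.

1. panel.y = 54  [modal.top = panel.top]
2. panel.h = 116  [modal.h = panel.h]
3. panel.x = 96  [panel.left = 96]
4. panel.w = 129  [panel.w = 129]

panel = (x=96, y=54, w=129, h=116)
violated soft preferences: 18, 19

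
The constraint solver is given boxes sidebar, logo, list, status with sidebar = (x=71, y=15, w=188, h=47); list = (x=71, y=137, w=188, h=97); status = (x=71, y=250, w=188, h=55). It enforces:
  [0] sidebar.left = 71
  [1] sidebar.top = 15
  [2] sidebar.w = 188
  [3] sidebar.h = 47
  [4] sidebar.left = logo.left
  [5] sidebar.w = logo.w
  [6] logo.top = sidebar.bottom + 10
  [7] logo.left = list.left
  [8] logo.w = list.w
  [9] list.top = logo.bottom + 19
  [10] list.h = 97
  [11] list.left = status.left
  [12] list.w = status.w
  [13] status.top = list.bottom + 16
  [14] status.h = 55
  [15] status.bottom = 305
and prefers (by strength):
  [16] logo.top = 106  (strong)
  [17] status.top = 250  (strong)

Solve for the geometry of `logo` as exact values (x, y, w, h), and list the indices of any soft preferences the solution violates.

logo = (x=71, y=72, w=188, h=46)
violated soft preferences: 16

1. logo.x = 71  [sidebar.left = logo.left]
2. logo.w = 188  [sidebar.w = logo.w]
3. logo.y = 72  [logo.top = sidebar.bottom + 10]
4. logo.h = 46  [list.top = logo.bottom + 19]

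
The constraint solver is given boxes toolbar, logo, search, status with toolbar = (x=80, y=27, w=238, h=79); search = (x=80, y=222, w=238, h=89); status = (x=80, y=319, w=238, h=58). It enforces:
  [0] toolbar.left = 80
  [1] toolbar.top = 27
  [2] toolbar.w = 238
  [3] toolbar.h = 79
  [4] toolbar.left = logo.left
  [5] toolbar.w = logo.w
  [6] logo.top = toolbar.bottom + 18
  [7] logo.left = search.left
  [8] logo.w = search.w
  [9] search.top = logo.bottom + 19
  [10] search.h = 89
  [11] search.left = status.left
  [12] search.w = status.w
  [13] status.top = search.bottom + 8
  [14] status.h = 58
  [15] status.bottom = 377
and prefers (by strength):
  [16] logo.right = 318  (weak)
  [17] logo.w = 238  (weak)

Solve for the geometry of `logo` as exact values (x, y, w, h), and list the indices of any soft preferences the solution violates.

1. logo.x = 80  [toolbar.left = logo.left]
2. logo.w = 238  [toolbar.w = logo.w]
3. logo.y = 124  [logo.top = toolbar.bottom + 18]
4. logo.h = 79  [search.top = logo.bottom + 19]

logo = (x=80, y=124, w=238, h=79)
violated soft preferences: none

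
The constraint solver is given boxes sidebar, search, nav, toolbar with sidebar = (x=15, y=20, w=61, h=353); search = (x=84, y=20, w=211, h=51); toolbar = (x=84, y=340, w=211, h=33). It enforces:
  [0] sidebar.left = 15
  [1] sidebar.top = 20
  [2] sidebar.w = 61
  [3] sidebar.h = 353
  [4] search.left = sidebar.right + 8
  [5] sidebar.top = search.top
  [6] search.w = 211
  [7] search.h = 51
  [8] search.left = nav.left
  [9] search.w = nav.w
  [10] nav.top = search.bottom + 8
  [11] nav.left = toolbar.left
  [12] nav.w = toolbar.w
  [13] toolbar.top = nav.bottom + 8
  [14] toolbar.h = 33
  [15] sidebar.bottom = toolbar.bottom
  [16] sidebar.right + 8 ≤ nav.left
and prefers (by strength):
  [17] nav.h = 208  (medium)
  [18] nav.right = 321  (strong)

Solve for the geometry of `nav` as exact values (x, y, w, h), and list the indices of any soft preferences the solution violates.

nav = (x=84, y=79, w=211, h=253)
violated soft preferences: 17, 18

1. nav.x = 84  [search.left = nav.left]
2. nav.w = 211  [search.w = nav.w]
3. nav.y = 79  [nav.top = search.bottom + 8]
4. nav.h = 253  [toolbar.top = nav.bottom + 8]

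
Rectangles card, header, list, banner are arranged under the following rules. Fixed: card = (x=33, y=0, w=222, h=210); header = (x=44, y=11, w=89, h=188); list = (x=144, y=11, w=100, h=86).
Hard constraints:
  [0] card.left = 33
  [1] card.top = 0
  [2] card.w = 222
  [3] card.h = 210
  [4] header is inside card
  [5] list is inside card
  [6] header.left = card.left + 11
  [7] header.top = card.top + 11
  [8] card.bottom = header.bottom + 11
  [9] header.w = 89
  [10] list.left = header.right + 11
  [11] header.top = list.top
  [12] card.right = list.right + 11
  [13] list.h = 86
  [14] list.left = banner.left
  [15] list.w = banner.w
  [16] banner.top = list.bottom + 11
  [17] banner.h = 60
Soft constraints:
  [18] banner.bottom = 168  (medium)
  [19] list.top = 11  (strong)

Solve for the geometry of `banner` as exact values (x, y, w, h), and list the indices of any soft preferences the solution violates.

1. banner.x = 144  [list.left = banner.left]
2. banner.w = 100  [list.w = banner.w]
3. banner.y = 108  [banner.top = list.bottom + 11]
4. banner.h = 60  [banner.h = 60]

banner = (x=144, y=108, w=100, h=60)
violated soft preferences: none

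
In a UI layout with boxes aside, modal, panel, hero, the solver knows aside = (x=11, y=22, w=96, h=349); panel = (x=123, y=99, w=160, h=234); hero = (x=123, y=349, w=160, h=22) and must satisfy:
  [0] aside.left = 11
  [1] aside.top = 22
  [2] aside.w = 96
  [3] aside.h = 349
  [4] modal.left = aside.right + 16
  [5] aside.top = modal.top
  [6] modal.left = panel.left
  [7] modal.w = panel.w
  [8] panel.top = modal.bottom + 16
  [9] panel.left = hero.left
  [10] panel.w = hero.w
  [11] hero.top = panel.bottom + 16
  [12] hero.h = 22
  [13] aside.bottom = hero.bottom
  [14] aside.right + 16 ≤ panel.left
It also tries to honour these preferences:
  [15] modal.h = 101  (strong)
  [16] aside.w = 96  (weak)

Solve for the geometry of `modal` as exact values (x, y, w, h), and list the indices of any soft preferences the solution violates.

modal = (x=123, y=22, w=160, h=61)
violated soft preferences: 15

1. modal.x = 123  [modal.left = aside.right + 16]
2. modal.y = 22  [aside.top = modal.top]
3. modal.w = 160  [modal.w = panel.w]
4. modal.h = 61  [panel.top = modal.bottom + 16]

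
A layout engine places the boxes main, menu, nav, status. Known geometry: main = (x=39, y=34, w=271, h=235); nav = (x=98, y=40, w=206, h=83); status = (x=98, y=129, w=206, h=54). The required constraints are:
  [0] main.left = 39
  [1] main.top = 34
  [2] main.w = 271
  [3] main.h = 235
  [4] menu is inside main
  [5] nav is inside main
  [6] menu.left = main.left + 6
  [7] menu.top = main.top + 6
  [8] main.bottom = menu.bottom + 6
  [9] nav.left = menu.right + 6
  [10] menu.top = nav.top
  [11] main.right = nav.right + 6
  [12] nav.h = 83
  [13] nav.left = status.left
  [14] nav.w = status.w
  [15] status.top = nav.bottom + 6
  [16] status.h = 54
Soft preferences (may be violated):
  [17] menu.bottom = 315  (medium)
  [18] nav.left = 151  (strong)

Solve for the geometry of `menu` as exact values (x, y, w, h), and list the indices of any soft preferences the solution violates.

menu = (x=45, y=40, w=47, h=223)
violated soft preferences: 17, 18

1. menu.x = 45  [menu.left = main.left + 6]
2. menu.y = 40  [menu.top = main.top + 6]
3. menu.h = 223  [main.bottom = menu.bottom + 6]
4. menu.w = 47  [nav.left = menu.right + 6]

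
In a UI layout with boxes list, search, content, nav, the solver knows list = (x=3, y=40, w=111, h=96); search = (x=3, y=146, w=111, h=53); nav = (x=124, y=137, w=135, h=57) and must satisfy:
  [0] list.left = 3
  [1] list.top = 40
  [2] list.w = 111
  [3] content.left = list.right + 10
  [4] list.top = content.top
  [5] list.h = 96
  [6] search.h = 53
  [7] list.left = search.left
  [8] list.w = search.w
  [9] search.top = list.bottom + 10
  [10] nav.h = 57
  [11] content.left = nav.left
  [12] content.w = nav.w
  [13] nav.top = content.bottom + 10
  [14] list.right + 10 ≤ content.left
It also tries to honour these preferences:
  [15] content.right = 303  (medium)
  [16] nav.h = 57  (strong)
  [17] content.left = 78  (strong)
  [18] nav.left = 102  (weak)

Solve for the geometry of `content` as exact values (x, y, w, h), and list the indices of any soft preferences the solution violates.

content = (x=124, y=40, w=135, h=87)
violated soft preferences: 15, 17, 18

1. content.x = 124  [content.left = list.right + 10]
2. content.y = 40  [list.top = content.top]
3. content.w = 135  [content.w = nav.w]
4. content.h = 87  [nav.top = content.bottom + 10]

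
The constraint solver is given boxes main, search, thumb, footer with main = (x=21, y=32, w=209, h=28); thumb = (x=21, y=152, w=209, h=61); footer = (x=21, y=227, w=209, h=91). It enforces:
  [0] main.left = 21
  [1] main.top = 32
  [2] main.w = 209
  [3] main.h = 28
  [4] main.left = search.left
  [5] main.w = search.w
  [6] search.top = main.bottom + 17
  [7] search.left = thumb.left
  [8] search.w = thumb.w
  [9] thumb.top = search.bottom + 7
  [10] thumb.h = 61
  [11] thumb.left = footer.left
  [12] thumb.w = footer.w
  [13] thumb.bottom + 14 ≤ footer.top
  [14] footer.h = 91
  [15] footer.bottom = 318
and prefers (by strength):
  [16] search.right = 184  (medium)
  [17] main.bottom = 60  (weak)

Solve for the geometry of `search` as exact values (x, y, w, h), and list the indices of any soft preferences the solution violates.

search = (x=21, y=77, w=209, h=68)
violated soft preferences: 16

1. search.x = 21  [main.left = search.left]
2. search.w = 209  [main.w = search.w]
3. search.y = 77  [search.top = main.bottom + 17]
4. search.h = 68  [thumb.top = search.bottom + 7]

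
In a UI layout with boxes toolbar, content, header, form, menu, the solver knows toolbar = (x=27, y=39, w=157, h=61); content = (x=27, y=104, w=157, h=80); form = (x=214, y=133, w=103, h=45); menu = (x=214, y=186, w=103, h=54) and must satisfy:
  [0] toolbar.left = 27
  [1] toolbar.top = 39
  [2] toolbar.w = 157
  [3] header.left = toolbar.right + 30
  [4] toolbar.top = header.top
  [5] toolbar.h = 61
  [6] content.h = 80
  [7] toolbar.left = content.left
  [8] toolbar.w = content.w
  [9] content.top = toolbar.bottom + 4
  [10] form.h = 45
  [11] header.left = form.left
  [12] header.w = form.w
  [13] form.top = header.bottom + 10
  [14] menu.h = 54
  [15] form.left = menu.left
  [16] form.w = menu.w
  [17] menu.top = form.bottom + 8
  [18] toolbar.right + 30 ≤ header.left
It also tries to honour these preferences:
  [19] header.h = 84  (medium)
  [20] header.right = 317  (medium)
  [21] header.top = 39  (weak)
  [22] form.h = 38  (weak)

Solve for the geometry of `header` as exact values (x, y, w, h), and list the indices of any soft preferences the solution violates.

header = (x=214, y=39, w=103, h=84)
violated soft preferences: 22

1. header.x = 214  [header.left = toolbar.right + 30]
2. header.y = 39  [toolbar.top = header.top]
3. header.w = 103  [header.w = form.w]
4. header.h = 84  [form.top = header.bottom + 10]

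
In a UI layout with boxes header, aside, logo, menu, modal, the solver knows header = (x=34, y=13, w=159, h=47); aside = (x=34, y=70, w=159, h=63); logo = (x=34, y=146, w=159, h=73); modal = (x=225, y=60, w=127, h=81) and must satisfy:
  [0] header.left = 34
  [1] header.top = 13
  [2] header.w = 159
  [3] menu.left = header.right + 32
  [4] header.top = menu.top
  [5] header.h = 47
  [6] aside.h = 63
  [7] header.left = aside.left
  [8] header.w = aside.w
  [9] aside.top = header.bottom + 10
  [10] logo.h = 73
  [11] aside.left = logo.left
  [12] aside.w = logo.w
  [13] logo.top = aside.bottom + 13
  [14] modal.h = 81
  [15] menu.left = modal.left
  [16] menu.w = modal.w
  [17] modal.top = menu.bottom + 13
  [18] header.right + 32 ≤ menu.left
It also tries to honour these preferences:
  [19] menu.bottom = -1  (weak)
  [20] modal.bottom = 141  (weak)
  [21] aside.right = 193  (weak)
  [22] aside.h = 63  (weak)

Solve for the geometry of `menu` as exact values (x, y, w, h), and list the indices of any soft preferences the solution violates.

menu = (x=225, y=13, w=127, h=34)
violated soft preferences: 19

1. menu.x = 225  [menu.left = header.right + 32]
2. menu.y = 13  [header.top = menu.top]
3. menu.w = 127  [menu.w = modal.w]
4. menu.h = 34  [modal.top = menu.bottom + 13]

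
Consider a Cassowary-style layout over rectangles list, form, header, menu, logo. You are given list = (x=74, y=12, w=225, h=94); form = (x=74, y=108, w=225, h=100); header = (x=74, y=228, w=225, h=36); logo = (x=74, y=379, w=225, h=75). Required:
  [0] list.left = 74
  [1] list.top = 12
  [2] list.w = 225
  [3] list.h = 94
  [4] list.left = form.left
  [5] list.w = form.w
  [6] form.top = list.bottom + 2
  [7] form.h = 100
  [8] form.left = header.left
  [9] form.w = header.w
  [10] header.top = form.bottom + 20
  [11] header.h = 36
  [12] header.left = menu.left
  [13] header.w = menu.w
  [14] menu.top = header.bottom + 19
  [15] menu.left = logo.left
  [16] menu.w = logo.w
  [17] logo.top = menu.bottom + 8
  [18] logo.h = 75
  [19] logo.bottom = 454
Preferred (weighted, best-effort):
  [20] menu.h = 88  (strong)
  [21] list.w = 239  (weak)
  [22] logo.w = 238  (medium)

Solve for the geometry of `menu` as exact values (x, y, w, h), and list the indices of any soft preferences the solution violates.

menu = (x=74, y=283, w=225, h=88)
violated soft preferences: 21, 22

1. menu.x = 74  [header.left = menu.left]
2. menu.w = 225  [header.w = menu.w]
3. menu.y = 283  [menu.top = header.bottom + 19]
4. menu.h = 88  [logo.top = menu.bottom + 8]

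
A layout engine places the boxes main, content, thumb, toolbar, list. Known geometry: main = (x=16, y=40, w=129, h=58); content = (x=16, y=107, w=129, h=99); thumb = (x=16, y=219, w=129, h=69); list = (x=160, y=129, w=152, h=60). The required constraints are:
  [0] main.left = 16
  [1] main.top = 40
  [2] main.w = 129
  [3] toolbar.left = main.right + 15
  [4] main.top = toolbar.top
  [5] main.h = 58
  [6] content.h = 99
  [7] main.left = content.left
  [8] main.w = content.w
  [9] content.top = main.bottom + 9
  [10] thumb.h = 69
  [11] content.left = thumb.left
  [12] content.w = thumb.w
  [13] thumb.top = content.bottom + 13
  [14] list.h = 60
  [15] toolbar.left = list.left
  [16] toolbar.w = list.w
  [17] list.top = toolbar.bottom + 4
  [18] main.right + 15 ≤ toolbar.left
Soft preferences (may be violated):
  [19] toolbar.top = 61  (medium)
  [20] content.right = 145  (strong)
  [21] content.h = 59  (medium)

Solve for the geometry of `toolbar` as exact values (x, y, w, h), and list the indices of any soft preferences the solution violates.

toolbar = (x=160, y=40, w=152, h=85)
violated soft preferences: 19, 21

1. toolbar.x = 160  [toolbar.left = main.right + 15]
2. toolbar.y = 40  [main.top = toolbar.top]
3. toolbar.w = 152  [toolbar.w = list.w]
4. toolbar.h = 85  [list.top = toolbar.bottom + 4]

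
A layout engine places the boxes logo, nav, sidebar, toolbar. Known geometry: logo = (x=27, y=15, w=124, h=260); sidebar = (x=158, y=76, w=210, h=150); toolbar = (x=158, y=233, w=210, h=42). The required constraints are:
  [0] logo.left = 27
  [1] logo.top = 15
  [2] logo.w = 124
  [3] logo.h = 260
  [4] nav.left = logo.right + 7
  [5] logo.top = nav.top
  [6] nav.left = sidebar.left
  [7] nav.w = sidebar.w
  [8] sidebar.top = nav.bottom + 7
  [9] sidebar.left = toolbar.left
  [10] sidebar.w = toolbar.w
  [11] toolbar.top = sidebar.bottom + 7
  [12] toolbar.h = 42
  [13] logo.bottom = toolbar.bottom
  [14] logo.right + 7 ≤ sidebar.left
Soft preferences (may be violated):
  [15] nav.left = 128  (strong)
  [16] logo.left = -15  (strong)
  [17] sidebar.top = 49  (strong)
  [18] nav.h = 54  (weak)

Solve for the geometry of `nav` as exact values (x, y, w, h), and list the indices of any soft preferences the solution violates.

1. nav.x = 158  [nav.left = logo.right + 7]
2. nav.y = 15  [logo.top = nav.top]
3. nav.w = 210  [nav.w = sidebar.w]
4. nav.h = 54  [sidebar.top = nav.bottom + 7]

nav = (x=158, y=15, w=210, h=54)
violated soft preferences: 15, 16, 17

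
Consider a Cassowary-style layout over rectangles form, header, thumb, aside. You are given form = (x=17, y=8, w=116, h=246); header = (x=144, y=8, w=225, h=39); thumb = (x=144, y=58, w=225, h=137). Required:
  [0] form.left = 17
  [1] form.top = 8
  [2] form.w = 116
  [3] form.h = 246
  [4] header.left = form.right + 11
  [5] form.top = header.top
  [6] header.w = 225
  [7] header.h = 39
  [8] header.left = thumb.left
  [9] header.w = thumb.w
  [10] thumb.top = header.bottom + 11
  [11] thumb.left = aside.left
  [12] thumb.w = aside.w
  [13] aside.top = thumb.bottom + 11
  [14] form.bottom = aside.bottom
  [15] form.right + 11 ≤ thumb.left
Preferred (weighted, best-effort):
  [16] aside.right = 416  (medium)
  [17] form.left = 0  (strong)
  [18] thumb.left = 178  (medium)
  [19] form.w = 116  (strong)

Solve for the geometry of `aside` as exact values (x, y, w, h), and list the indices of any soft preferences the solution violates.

aside = (x=144, y=206, w=225, h=48)
violated soft preferences: 16, 17, 18

1. aside.x = 144  [thumb.left = aside.left]
2. aside.w = 225  [thumb.w = aside.w]
3. aside.y = 206  [aside.top = thumb.bottom + 11]
4. aside.h = 48  [form.bottom = aside.bottom]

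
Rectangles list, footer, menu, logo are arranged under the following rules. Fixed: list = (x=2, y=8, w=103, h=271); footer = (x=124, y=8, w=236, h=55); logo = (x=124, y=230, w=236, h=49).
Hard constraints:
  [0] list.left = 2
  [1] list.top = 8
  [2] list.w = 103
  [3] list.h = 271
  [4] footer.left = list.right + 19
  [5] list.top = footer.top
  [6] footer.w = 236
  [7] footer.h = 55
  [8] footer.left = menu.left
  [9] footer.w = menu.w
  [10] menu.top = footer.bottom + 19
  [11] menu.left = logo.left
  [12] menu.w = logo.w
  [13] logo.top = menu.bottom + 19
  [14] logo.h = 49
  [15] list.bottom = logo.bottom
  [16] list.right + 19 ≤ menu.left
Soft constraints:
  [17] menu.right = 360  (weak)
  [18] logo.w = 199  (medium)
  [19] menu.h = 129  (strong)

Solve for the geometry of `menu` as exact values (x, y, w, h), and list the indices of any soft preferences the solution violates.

1. menu.x = 124  [footer.left = menu.left]
2. menu.w = 236  [footer.w = menu.w]
3. menu.y = 82  [menu.top = footer.bottom + 19]
4. menu.h = 129  [logo.top = menu.bottom + 19]

menu = (x=124, y=82, w=236, h=129)
violated soft preferences: 18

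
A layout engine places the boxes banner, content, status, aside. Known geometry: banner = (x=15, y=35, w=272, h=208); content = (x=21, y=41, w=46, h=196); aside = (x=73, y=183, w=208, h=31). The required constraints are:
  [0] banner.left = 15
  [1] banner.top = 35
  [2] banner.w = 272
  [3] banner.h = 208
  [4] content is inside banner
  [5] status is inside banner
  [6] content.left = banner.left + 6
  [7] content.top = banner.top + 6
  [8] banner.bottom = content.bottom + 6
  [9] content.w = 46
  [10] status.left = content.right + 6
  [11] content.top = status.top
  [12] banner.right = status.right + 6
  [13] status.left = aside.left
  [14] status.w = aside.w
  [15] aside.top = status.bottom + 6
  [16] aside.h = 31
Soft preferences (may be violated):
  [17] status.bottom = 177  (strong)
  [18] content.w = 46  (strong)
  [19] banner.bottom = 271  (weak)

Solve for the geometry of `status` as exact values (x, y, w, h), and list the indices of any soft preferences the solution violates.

1. status.x = 73  [status.left = content.right + 6]
2. status.y = 41  [content.top = status.top]
3. status.w = 208  [banner.right = status.right + 6]
4. status.h = 136  [aside.top = status.bottom + 6]

status = (x=73, y=41, w=208, h=136)
violated soft preferences: 19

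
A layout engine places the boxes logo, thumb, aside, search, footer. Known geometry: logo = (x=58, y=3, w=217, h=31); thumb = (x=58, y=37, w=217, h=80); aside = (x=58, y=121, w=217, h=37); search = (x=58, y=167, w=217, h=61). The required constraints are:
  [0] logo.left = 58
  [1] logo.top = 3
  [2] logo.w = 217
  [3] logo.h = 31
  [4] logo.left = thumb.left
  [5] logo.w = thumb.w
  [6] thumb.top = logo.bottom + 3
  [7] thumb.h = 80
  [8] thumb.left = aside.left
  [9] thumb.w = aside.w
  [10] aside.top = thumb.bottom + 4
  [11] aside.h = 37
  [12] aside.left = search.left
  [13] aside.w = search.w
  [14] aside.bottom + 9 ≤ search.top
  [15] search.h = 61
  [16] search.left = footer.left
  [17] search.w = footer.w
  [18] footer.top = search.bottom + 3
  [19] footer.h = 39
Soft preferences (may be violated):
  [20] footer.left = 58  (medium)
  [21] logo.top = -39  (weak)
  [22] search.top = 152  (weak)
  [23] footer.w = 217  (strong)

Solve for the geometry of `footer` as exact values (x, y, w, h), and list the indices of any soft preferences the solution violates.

footer = (x=58, y=231, w=217, h=39)
violated soft preferences: 21, 22

1. footer.x = 58  [search.left = footer.left]
2. footer.w = 217  [search.w = footer.w]
3. footer.y = 231  [footer.top = search.bottom + 3]
4. footer.h = 39  [footer.h = 39]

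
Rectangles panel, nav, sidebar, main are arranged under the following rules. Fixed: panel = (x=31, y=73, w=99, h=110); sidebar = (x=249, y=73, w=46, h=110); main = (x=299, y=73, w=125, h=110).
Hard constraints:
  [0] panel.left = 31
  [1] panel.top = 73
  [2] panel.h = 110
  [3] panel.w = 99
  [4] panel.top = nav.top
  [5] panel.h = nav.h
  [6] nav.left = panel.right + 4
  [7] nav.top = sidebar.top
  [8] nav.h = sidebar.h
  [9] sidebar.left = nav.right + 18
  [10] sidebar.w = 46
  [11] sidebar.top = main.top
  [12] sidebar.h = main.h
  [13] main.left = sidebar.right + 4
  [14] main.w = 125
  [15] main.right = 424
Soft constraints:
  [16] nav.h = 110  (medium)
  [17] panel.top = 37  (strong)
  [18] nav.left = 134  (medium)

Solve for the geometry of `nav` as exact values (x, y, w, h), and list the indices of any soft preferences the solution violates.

nav = (x=134, y=73, w=97, h=110)
violated soft preferences: 17

1. nav.y = 73  [panel.top = nav.top]
2. nav.h = 110  [panel.h = nav.h]
3. nav.x = 134  [nav.left = panel.right + 4]
4. nav.w = 97  [sidebar.left = nav.right + 18]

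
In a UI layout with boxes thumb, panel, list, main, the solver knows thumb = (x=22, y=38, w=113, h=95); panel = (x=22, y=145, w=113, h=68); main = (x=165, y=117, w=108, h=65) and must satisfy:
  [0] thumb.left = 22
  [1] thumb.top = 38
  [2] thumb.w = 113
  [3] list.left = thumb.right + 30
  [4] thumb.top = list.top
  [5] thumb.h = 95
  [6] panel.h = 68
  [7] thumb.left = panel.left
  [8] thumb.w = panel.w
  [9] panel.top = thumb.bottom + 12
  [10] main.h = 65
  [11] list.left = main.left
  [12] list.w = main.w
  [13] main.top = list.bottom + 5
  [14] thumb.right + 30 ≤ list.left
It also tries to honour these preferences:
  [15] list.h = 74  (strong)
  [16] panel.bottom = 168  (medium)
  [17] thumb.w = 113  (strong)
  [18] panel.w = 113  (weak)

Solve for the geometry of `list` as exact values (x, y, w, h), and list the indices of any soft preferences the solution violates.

1. list.x = 165  [list.left = thumb.right + 30]
2. list.y = 38  [thumb.top = list.top]
3. list.w = 108  [list.w = main.w]
4. list.h = 74  [main.top = list.bottom + 5]

list = (x=165, y=38, w=108, h=74)
violated soft preferences: 16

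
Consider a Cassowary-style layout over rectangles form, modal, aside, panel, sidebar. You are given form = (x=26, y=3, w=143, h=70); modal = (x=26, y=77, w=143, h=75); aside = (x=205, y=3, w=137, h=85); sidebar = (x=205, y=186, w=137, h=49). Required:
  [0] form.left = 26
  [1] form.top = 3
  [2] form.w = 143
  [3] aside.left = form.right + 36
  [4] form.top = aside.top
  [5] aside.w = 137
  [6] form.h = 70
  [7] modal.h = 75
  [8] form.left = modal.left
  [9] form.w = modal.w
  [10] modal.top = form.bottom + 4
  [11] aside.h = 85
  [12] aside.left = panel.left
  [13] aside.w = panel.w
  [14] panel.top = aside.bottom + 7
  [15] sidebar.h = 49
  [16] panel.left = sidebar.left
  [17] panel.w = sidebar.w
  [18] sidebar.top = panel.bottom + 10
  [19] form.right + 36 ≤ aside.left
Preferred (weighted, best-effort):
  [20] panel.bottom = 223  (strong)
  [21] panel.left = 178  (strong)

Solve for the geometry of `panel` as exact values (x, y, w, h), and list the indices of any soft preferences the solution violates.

1. panel.x = 205  [aside.left = panel.left]
2. panel.w = 137  [aside.w = panel.w]
3. panel.y = 95  [panel.top = aside.bottom + 7]
4. panel.h = 81  [sidebar.top = panel.bottom + 10]

panel = (x=205, y=95, w=137, h=81)
violated soft preferences: 20, 21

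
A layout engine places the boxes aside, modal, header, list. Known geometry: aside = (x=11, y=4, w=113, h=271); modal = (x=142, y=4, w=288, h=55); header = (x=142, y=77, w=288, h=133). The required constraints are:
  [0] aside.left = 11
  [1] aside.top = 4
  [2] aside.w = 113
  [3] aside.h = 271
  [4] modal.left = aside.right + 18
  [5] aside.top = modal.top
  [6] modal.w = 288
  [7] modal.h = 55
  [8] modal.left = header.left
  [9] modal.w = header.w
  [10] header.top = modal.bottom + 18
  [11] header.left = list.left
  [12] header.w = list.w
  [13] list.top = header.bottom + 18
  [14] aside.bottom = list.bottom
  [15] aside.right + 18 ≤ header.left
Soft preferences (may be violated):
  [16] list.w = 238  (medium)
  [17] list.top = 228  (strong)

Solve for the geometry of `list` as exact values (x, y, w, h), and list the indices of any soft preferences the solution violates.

list = (x=142, y=228, w=288, h=47)
violated soft preferences: 16

1. list.x = 142  [header.left = list.left]
2. list.w = 288  [header.w = list.w]
3. list.y = 228  [list.top = header.bottom + 18]
4. list.h = 47  [aside.bottom = list.bottom]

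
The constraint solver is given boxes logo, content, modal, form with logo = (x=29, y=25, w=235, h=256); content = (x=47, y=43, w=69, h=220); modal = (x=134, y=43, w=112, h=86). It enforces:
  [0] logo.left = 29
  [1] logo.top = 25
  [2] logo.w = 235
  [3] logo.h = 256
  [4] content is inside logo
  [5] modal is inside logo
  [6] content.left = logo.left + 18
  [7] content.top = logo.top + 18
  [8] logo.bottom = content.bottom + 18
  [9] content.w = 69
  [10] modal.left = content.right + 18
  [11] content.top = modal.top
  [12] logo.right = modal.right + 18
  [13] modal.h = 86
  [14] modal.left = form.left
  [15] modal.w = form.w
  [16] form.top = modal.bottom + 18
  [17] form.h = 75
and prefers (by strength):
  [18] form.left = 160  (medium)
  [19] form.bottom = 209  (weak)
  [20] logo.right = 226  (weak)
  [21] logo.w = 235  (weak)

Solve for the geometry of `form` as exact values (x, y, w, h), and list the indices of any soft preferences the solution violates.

form = (x=134, y=147, w=112, h=75)
violated soft preferences: 18, 19, 20

1. form.x = 134  [modal.left = form.left]
2. form.w = 112  [modal.w = form.w]
3. form.y = 147  [form.top = modal.bottom + 18]
4. form.h = 75  [form.h = 75]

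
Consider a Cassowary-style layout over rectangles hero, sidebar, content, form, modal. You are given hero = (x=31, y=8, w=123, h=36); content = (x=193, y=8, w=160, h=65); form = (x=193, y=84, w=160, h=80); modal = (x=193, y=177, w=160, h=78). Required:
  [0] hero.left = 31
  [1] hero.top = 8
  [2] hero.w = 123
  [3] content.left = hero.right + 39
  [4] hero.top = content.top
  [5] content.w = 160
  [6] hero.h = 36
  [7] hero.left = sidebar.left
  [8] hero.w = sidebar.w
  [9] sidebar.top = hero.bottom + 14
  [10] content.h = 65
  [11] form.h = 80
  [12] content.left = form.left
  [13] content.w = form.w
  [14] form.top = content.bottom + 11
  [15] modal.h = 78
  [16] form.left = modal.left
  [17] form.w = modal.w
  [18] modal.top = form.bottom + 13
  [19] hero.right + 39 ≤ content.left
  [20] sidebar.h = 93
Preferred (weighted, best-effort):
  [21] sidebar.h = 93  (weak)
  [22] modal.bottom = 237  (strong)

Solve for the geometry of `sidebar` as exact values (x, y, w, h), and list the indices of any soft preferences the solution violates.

1. sidebar.x = 31  [hero.left = sidebar.left]
2. sidebar.w = 123  [hero.w = sidebar.w]
3. sidebar.y = 58  [sidebar.top = hero.bottom + 14]
4. sidebar.h = 93  [sidebar.h = 93]

sidebar = (x=31, y=58, w=123, h=93)
violated soft preferences: 22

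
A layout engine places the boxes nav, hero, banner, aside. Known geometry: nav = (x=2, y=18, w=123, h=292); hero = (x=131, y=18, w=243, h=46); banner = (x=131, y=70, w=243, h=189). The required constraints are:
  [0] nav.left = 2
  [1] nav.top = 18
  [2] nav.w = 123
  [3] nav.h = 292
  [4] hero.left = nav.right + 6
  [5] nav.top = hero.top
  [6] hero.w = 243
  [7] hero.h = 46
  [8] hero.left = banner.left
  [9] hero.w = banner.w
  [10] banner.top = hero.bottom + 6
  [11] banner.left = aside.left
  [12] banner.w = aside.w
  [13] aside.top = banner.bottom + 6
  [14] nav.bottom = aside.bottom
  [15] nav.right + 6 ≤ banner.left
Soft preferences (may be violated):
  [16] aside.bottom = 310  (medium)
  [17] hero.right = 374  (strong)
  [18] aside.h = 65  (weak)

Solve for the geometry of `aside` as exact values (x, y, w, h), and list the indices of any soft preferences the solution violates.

aside = (x=131, y=265, w=243, h=45)
violated soft preferences: 18

1. aside.x = 131  [banner.left = aside.left]
2. aside.w = 243  [banner.w = aside.w]
3. aside.y = 265  [aside.top = banner.bottom + 6]
4. aside.h = 45  [nav.bottom = aside.bottom]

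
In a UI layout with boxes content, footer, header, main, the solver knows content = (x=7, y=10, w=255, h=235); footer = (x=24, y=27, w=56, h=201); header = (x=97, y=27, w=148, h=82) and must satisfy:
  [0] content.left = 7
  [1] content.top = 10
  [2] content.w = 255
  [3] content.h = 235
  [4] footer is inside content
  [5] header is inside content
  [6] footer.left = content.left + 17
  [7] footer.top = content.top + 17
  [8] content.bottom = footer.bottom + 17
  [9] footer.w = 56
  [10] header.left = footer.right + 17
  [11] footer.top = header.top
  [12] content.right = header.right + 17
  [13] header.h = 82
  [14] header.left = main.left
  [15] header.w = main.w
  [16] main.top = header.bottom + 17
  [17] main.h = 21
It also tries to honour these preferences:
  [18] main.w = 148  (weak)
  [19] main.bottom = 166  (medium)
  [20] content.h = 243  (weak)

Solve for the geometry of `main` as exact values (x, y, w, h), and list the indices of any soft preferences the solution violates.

main = (x=97, y=126, w=148, h=21)
violated soft preferences: 19, 20

1. main.x = 97  [header.left = main.left]
2. main.w = 148  [header.w = main.w]
3. main.y = 126  [main.top = header.bottom + 17]
4. main.h = 21  [main.h = 21]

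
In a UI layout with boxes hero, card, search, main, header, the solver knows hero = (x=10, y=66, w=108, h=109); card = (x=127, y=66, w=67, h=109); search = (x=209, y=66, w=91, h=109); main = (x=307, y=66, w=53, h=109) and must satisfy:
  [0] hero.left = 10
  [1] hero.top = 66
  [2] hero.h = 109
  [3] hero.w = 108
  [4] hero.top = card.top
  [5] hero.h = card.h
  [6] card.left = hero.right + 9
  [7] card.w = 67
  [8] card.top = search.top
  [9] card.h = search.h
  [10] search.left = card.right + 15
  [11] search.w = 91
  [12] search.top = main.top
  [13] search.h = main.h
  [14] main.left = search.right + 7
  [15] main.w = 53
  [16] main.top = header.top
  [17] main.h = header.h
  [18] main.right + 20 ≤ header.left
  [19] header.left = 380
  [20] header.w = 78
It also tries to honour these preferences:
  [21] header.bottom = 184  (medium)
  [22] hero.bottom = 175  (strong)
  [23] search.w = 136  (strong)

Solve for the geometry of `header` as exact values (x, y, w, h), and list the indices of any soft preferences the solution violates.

header = (x=380, y=66, w=78, h=109)
violated soft preferences: 21, 23

1. header.y = 66  [main.top = header.top]
2. header.h = 109  [main.h = header.h]
3. header.x = 380  [header.left = 380]
4. header.w = 78  [header.w = 78]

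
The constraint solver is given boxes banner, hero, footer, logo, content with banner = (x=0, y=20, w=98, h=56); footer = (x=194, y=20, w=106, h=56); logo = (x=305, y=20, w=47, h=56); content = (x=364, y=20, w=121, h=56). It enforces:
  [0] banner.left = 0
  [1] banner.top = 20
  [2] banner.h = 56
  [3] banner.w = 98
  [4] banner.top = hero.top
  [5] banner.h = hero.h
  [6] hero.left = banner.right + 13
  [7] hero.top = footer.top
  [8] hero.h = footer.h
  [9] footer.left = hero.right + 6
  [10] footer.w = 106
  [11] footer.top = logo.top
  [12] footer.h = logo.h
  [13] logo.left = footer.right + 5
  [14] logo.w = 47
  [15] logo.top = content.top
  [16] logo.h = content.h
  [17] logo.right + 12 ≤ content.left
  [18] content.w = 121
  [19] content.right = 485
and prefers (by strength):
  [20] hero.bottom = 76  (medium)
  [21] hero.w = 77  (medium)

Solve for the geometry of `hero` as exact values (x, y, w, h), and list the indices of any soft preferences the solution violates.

1. hero.y = 20  [banner.top = hero.top]
2. hero.h = 56  [banner.h = hero.h]
3. hero.x = 111  [hero.left = banner.right + 13]
4. hero.w = 77  [footer.left = hero.right + 6]

hero = (x=111, y=20, w=77, h=56)
violated soft preferences: none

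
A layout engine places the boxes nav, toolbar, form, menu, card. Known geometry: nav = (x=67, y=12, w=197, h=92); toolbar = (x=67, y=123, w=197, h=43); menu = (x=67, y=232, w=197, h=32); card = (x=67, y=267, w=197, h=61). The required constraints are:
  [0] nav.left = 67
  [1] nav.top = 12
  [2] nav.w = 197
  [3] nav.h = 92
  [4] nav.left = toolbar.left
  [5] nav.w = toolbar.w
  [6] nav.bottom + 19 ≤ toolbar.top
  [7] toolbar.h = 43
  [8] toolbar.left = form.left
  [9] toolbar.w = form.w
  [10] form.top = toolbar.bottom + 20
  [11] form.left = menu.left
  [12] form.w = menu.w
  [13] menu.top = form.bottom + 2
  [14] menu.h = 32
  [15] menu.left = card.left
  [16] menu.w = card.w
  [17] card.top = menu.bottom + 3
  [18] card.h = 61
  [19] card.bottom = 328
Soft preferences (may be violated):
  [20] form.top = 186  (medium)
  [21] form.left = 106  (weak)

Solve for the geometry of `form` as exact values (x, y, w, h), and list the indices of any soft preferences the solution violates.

1. form.x = 67  [toolbar.left = form.left]
2. form.w = 197  [toolbar.w = form.w]
3. form.y = 186  [form.top = toolbar.bottom + 20]
4. form.h = 44  [menu.top = form.bottom + 2]

form = (x=67, y=186, w=197, h=44)
violated soft preferences: 21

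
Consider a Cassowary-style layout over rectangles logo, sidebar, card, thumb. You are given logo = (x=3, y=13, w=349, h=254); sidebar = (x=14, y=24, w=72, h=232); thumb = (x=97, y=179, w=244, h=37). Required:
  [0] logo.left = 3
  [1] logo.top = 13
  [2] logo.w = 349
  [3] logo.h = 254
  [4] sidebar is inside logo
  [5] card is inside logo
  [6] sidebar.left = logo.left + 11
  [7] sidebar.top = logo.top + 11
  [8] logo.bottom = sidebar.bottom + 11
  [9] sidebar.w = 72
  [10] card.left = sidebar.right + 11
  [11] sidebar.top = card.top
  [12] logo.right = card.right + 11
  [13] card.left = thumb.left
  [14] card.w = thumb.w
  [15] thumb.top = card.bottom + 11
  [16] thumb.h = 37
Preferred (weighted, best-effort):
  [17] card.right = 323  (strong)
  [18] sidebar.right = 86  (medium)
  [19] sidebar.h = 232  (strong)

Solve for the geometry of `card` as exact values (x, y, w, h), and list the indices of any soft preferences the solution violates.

1. card.x = 97  [card.left = sidebar.right + 11]
2. card.y = 24  [sidebar.top = card.top]
3. card.w = 244  [logo.right = card.right + 11]
4. card.h = 144  [thumb.top = card.bottom + 11]

card = (x=97, y=24, w=244, h=144)
violated soft preferences: 17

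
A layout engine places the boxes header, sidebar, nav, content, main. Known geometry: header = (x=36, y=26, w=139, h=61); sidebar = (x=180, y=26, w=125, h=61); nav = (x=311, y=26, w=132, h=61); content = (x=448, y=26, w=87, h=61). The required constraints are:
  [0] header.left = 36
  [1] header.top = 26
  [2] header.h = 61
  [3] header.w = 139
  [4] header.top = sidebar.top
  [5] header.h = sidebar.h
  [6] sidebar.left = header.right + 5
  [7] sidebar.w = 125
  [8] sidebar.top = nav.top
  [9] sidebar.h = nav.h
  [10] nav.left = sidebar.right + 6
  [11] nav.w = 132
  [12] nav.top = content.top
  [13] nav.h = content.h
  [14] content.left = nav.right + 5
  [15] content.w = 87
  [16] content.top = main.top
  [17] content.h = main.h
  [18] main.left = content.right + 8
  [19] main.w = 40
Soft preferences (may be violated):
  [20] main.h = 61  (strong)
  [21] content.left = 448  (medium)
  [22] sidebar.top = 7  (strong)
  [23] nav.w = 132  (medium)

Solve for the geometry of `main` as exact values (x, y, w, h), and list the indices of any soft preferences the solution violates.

1. main.y = 26  [content.top = main.top]
2. main.h = 61  [content.h = main.h]
3. main.x = 543  [main.left = content.right + 8]
4. main.w = 40  [main.w = 40]

main = (x=543, y=26, w=40, h=61)
violated soft preferences: 22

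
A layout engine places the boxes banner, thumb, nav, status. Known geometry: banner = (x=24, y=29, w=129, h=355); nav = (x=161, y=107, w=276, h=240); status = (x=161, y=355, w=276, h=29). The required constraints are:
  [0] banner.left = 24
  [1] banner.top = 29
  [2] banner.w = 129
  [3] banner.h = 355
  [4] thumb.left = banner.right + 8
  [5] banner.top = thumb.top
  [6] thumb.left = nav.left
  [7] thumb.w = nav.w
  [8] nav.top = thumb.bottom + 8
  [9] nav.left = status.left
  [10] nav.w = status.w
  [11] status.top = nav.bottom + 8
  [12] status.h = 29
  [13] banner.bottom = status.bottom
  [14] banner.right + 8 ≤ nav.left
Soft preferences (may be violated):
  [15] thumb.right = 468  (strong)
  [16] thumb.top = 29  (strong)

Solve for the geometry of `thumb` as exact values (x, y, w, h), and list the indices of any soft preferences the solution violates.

1. thumb.x = 161  [thumb.left = banner.right + 8]
2. thumb.y = 29  [banner.top = thumb.top]
3. thumb.w = 276  [thumb.w = nav.w]
4. thumb.h = 70  [nav.top = thumb.bottom + 8]

thumb = (x=161, y=29, w=276, h=70)
violated soft preferences: 15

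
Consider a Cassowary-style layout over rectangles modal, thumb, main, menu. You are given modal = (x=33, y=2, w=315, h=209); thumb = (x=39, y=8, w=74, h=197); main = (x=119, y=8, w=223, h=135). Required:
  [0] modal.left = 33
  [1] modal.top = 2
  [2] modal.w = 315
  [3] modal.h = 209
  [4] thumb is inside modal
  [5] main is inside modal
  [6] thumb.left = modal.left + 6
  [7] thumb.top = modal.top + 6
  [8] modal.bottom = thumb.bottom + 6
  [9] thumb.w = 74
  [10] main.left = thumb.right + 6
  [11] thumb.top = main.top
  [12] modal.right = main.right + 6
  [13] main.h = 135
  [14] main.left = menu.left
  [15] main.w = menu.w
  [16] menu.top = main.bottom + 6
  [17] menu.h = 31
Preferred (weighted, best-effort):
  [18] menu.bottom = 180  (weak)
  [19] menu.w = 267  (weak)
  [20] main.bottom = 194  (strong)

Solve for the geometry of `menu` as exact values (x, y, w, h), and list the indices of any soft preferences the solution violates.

1. menu.x = 119  [main.left = menu.left]
2. menu.w = 223  [main.w = menu.w]
3. menu.y = 149  [menu.top = main.bottom + 6]
4. menu.h = 31  [menu.h = 31]

menu = (x=119, y=149, w=223, h=31)
violated soft preferences: 19, 20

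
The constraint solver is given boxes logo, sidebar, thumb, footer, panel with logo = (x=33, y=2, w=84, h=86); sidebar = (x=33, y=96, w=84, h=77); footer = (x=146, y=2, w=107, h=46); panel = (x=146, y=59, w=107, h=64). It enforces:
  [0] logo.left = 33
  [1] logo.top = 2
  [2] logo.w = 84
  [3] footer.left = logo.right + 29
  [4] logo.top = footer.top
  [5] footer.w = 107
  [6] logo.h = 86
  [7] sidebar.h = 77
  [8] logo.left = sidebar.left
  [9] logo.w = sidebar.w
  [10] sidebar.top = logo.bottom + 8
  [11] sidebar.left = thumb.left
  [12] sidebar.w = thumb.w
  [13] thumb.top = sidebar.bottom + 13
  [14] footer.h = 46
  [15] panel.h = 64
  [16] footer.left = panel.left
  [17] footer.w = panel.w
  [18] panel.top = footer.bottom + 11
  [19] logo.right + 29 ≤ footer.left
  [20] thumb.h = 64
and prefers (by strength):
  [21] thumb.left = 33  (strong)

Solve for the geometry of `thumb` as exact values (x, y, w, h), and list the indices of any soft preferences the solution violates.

1. thumb.x = 33  [sidebar.left = thumb.left]
2. thumb.w = 84  [sidebar.w = thumb.w]
3. thumb.y = 186  [thumb.top = sidebar.bottom + 13]
4. thumb.h = 64  [thumb.h = 64]

thumb = (x=33, y=186, w=84, h=64)
violated soft preferences: none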